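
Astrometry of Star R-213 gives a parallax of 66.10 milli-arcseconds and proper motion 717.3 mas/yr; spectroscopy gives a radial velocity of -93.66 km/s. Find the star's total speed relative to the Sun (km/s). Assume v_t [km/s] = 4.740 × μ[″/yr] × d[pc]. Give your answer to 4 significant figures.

106.9 km/s

d = 1/p = 1/0.06610″ = 15.129 pc.
μ = 717.3 mas/yr = 0.7173 ″/yr.
v_t = 4.740 μ d = 4.740 × 0.7173 × 15.129 = 51.439 km/s.
v = √(v_r² + v_t²) = √((-93.66)² + 51.439²) = √11418.2 = 106.86 km/s.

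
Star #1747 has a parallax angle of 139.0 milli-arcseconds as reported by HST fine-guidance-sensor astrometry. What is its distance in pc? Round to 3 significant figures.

p = 139.0 milli-arcseconds = 0.1390 arcsec.
d = 1/p = 1/0.1390 = 7.1942 pc.

7.19 pc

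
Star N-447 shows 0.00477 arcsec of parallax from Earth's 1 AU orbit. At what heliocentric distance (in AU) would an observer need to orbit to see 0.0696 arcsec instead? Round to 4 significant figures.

Parallax scales linearly with baseline: p ∝ B, so B = p_target / p_Earth × 1 AU.
B = 0.0696 / 0.00477 = 14.591 AU.

14.59 AU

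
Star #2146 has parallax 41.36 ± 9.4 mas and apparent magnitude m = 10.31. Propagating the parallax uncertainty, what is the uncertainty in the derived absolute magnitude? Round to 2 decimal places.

σ_M = 0.49 mag

M = m − 5 log₁₀ d + 5 = m + 5 log₁₀ p + 5, so ∂M/∂p = 5/(p ln 10).
σ_M = (5/ln 10) · (σ_p/p) = 2.1715 × 9.4/41.36 = 2.1715 × 0.22727 = 0.49352.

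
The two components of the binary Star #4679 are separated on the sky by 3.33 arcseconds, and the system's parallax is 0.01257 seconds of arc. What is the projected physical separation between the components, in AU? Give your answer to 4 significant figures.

d = 1/p = 1/0.01257″ = 79.554 pc.
At distance d (pc), an angle of θ arcsec spans θ·d AU: s = 3.33 × 79.554 = 264.91 AU.

264.9 AU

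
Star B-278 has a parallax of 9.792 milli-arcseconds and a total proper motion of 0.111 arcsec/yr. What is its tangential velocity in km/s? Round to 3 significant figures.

53.7 km/s

d = 1/p = 1/0.009792″ = 102.12 pc.
v_t = 4.74 × μ × d = 4.74 × 0.111 × 102.12 = 53.729 km/s.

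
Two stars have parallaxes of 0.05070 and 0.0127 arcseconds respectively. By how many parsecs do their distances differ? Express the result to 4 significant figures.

59.02 pc

d_A = 1/0.05070″ = 19.724 pc; d_B = 1/0.01270″ = 78.74 pc.
|d_B − d_A| = |78.74 − 19.724| = 59.016 pc.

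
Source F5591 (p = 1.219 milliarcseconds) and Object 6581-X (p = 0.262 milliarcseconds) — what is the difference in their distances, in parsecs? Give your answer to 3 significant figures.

d_A = 1/0.001219″ = 820.34 pc; d_B = 1/0.0002620″ = 3816.8 pc.
|d_B − d_A| = |3816.8 − 820.34| = 2996.5 pc.

3000 pc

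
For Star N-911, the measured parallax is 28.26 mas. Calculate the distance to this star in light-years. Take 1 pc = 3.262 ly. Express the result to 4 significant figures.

115.4 light years

p = 28.26 mas = 0.02826 arcsec.
d = 1/p = 1/0.02826 = 35.386 pc.
In light-years: 35.386 × 3.262 = 115.43 ly.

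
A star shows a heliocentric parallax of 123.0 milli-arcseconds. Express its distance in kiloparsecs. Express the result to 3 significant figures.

p = 123.0 milli-arcseconds = 0.1230 arcsec.
d = 1/p = 1/0.1230 = 8.1301 pc.
= 0.0081301 kpc.

0.00813 kpc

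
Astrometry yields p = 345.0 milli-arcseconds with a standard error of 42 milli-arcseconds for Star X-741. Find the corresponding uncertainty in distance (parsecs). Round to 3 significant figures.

d = 1/p, so σ_d = σ_p / p².
σ_d = 0.0420 / (0.3450)² = 0.0420 / 0.11903 = 0.35285 pc.

0.353 pc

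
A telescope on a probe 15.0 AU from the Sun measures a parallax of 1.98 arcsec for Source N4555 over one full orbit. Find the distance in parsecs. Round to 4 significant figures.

With baseline B (in AU) and parallax p (in arcsec), d = B/p parsecs.
d = 15.0 / 1.98 = 7.5758 pc.

7.576 pc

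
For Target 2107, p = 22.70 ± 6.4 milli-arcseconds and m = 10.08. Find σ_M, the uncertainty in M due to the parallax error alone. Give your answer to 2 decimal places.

M = m − 5 log₁₀ d + 5 = m + 5 log₁₀ p + 5, so ∂M/∂p = 5/(p ln 10).
σ_M = (5/ln 10) · (σ_p/p) = 2.1715 × 6.4/22.70 = 2.1715 × 0.28194 = 0.61223.

σ_M = 0.61 mag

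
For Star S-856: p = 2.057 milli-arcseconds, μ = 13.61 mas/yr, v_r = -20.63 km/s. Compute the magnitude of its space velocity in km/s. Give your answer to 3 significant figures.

d = 1/p = 1/0.002057″ = 486.14 pc.
μ = 13.61 mas/yr = 0.01361 ″/yr.
v_t = 4.740 μ d = 4.740 × 0.01361 × 486.14 = 31.362 km/s.
v = √(v_r² + v_t²) = √((-20.63)² + 31.362²) = √1409.17 = 37.539 km/s.

37.5 km/s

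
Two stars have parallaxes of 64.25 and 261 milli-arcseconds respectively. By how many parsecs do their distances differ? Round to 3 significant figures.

d_A = 1/0.06425″ = 15.564 pc; d_B = 1/0.2610″ = 3.8314 pc.
|d_B − d_A| = |3.8314 − 15.564| = 11.733 pc.

11.7 pc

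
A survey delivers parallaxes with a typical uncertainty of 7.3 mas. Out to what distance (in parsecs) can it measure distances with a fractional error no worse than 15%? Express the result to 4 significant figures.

20.55 pc

σ_d/d = σ_p/p, so the condition is σ_p/p ≤ 0.15, i.e. p ≥ σ_p/0.15.
p_min = 7.3/0.15 = 48.667 mas = 0.048667 arcsec.
d_max = 1/p_min = 1/0.048667 = 20.548 pc.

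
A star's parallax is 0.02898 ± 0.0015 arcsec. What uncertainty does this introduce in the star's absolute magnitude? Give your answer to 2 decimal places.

σ_M = 0.11 mag

M = m − 5 log₁₀ d + 5 = m + 5 log₁₀ p + 5, so ∂M/∂p = 5/(p ln 10).
σ_M = (5/ln 10) · (σ_p/p) = 2.1715 × 0.0015/0.02898 = 2.1715 × 0.05176 = 0.1124.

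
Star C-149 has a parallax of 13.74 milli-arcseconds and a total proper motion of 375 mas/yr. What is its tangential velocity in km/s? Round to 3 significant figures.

129 km/s

d = 1/p = 1/0.01374″ = 72.78 pc.
μ = 375 mas/yr = 0.375 ″/yr.
v_t = 4.74 × μ × d = 4.74 × 0.375 × 72.78 = 129.37 km/s.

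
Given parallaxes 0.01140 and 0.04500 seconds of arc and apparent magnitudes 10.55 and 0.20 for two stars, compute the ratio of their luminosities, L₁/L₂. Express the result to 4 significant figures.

L₁/L₂ = 0.001129

d₁ = 1/p₁ = 1/0.01140″ = 87.719 pc; d₂ = 1/p₂ = 1/0.04500″ = 22.222 pc.
M₁ = m₁ − 5 log₁₀ d₁ + 5 = 10.55 − 9.7155 + 5 = 5.8345.
M₂ = 0.20 − 6.7339 + 5 = -1.5339.
L₁/L₂ = 10^(0.4(M₂ − M₁)) = 10^(0.4 × (-7.3684)) = 10^(-2.94736) = 0.0011289.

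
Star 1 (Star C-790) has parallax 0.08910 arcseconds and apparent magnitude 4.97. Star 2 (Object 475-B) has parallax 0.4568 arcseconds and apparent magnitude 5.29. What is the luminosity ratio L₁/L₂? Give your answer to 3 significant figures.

d₁ = 1/p₁ = 1/0.08910″ = 11.223 pc; d₂ = 1/p₂ = 1/0.4568″ = 2.1891 pc.
M₁ = m₁ − 5 log₁₀ d₁ + 5 = 4.97 − 5.2505 + 5 = 4.7195.
M₂ = 5.29 − 1.7013 + 5 = 8.5887.
L₁/L₂ = 10^(0.4(M₂ − M₁)) = 10^(0.4 × 3.8692) = 10^1.54768 = 35.292.

L₁/L₂ = 35.3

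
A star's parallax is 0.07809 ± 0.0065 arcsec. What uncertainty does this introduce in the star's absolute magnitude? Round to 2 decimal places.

σ_M = 0.18 mag

M = m − 5 log₁₀ d + 5 = m + 5 log₁₀ p + 5, so ∂M/∂p = 5/(p ln 10).
σ_M = (5/ln 10) · (σ_p/p) = 2.1715 × 0.0065/0.07809 = 2.1715 × 0.083237 = 0.18075.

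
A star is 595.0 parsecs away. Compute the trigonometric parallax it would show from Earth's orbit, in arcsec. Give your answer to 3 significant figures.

p = 1/d = 1/595 = 0.0016807 arcsec.

0.00168 arcsec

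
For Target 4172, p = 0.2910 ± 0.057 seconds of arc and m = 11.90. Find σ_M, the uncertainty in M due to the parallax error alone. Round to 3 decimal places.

M = m − 5 log₁₀ d + 5 = m + 5 log₁₀ p + 5, so ∂M/∂p = 5/(p ln 10).
σ_M = (5/ln 10) · (σ_p/p) = 2.1715 × 0.057/0.2910 = 2.1715 × 0.19588 = 0.42535.

σ_M = 0.425 mag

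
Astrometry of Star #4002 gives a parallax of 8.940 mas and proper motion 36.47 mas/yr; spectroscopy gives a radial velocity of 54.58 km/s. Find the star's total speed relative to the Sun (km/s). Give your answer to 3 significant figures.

57.9 km/s

d = 1/p = 1/0.008940″ = 111.86 pc.
μ = 36.47 mas/yr = 0.03647 ″/yr.
v_t = 4.740 μ d = 4.740 × 0.03647 × 111.86 = 19.337 km/s.
v = √(v_r² + v_t²) = √(54.58² + 19.337²) = √3352.9 = 57.904 km/s.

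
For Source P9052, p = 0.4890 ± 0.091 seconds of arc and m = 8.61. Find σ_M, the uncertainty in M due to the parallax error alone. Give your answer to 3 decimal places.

σ_M = 0.404 mag

M = m − 5 log₁₀ d + 5 = m + 5 log₁₀ p + 5, so ∂M/∂p = 5/(p ln 10).
σ_M = (5/ln 10) · (σ_p/p) = 2.1715 × 0.091/0.4890 = 2.1715 × 0.18609 = 0.40409.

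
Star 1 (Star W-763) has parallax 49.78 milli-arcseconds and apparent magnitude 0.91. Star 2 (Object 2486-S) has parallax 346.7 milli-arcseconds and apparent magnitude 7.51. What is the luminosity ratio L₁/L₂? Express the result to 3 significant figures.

d₁ = 1/p₁ = 1/0.04978″ = 20.088 pc; d₂ = 1/p₂ = 1/0.3467″ = 2.8843 pc.
M₁ = m₁ − 5 log₁₀ d₁ + 5 = 0.91 − 6.5147 + 5 = -0.6047.
M₂ = 7.51 − 2.3002 + 5 = 10.2098.
L₁/L₂ = 10^(0.4(M₂ − M₁)) = 10^(0.4 × 10.8145) = 10^4.32580 = 21174.

L₁/L₂ = 21200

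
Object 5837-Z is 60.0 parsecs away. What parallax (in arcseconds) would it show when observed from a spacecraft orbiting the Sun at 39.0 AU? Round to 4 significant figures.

0.6500 arcsec

p (arcsec) = B (AU) / d (pc).
p = 39.0 / 60.0 = 0.65 arcsec.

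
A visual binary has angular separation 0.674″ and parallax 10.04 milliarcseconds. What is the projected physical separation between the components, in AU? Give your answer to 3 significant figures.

67.1 AU

d = 1/p = 1/0.01004″ = 99.602 pc.
At distance d (pc), an angle of θ arcsec spans θ·d AU: s = 0.674 × 99.602 = 67.132 AU.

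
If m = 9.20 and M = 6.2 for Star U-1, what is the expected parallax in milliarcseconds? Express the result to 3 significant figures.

m − M = 9.20 − 6.2 = 3.00.
d = 10^((m−M)/5 + 1) = 10^1.600 = 39.811 pc.
p = 1/d = 1/39.811 = 0.025119 arcsec = 25.119 mas.

25.1 mas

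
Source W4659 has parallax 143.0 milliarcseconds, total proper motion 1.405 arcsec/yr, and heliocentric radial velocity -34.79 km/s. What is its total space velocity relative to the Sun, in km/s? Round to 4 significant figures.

d = 1/p = 1/0.1430″ = 6.993 pc.
v_t = 4.740 μ d = 4.740 × 1.405 × 6.993 = 46.571 km/s.
v = √(v_r² + v_t²) = √((-34.79)² + 46.571²) = √3379.2 = 58.131 km/s.

58.13 km/s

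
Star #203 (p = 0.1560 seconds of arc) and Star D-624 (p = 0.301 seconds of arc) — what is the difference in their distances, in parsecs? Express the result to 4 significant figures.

d_A = 1/0.1560″ = 6.4103 pc; d_B = 1/0.3010″ = 3.3223 pc.
|d_B − d_A| = |3.3223 − 6.4103| = 3.088 pc.

3.088 pc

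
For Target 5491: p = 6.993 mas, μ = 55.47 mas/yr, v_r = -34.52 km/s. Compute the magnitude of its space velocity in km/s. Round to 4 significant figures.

51.04 km/s

d = 1/p = 1/0.006993″ = 143 pc.
μ = 55.47 mas/yr = 0.05547 ″/yr.
v_t = 4.740 μ d = 4.740 × 0.05547 × 143 = 37.599 km/s.
v = √(v_r² + v_t²) = √((-34.52)² + 37.599²) = √2605.32 = 51.042 km/s.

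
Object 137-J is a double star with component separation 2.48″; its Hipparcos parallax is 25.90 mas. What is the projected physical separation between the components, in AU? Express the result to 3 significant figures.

95.8 AU

d = 1/p = 1/0.02590″ = 38.61 pc.
At distance d (pc), an angle of θ arcsec spans θ·d AU: s = 2.48 × 38.61 = 95.753 AU.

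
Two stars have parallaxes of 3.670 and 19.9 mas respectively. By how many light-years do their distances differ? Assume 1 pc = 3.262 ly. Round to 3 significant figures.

d_A = 1/0.003670″ = 272.48 pc; d_B = 1/0.01990″ = 50.251 pc.
|d_B − d_A| = |50.251 − 272.48| = 222.23 pc = 222.23 × 3.262 ly = 724.91 ly.

725 ly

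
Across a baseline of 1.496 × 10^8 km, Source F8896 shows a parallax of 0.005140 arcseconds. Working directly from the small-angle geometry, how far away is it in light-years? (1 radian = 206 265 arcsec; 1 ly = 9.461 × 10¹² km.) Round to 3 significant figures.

θ = 0.005140″ = 0.005140/206265 = 2.4919 × 10^-8 rad.
d = B/θ = (1.496 × 10^8) / (2.4919 × 10^-8) = 6.0035 × 10^15 km = (6.0035 × 10^15) / (9.461 × 10^12) ly = 634.55 ly.

635 ly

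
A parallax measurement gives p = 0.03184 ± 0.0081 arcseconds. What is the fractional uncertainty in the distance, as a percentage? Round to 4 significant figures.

For d = 1/p, |σ_d/d| = |σ_p/p|.
σ_p/p = 0.0081 / 0.03184 = 0.2544 = 25.44%.

25.44%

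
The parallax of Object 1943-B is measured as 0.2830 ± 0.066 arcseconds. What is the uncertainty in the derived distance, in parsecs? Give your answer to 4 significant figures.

0.8241 pc

d = 1/p, so σ_d = σ_p / p².
σ_d = 0.0660 / (0.2830)² = 0.0660 / 0.080089 = 0.82408 pc.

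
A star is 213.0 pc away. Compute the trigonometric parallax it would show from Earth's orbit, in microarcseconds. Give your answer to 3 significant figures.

4690 μas

p = 1/d = 1/213 = 0.0046948 arcsec.
= 0.0046948 × 10⁶ = 4694.8 μas.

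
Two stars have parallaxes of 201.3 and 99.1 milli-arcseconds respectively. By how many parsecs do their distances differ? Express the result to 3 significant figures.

d_A = 1/0.2013″ = 4.9677 pc; d_B = 1/0.09910″ = 10.091 pc.
|d_B − d_A| = |10.091 − 4.9677| = 5.1233 pc.

5.12 pc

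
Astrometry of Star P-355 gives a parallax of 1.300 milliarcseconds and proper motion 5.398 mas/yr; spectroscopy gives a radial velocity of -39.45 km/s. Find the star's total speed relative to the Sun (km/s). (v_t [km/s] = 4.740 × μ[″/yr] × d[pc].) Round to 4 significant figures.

d = 1/p = 1/0.001300″ = 769.23 pc.
μ = 5.398 mas/yr = 0.005398 ″/yr.
v_t = 4.740 μ d = 4.740 × 0.005398 × 769.23 = 19.682 km/s.
v = √(v_r² + v_t²) = √((-39.45)² + 19.682²) = √1943.68 = 44.087 km/s.

44.09 km/s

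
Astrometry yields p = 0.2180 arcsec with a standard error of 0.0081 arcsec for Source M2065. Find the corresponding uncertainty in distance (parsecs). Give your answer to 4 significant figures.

d = 1/p, so σ_d = σ_p / p².
σ_d = 0.00810 / (0.2180)² = 0.00810 / 0.047524 = 0.17044 pc.

0.1704 pc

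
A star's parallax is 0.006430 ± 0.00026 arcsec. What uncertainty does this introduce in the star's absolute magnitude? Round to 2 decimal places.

σ_M = 0.09 mag

M = m − 5 log₁₀ d + 5 = m + 5 log₁₀ p + 5, so ∂M/∂p = 5/(p ln 10).
σ_M = (5/ln 10) · (σ_p/p) = 2.1715 × 0.00026/0.006430 = 2.1715 × 0.040435 = 0.087805.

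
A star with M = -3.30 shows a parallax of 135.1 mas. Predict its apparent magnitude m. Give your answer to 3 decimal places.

d = 1/p = 1/0.1351″ = 7.4019 pc.
m − M = 5 log₁₀ d − 5 = 5 log₁₀(7.4019) − 5 = 4.3467 − 5 = -0.6533.
m = M + (m − M) = -3.30 + (-0.6533) = -3.953.

m = -3.953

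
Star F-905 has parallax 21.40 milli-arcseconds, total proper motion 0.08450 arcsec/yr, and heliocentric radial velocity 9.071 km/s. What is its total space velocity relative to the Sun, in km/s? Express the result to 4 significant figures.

20.80 km/s

d = 1/p = 1/0.02140″ = 46.729 pc.
v_t = 4.740 μ d = 4.740 × 0.08450 × 46.729 = 18.716 km/s.
v = √(v_r² + v_t²) = √(9.071² + 18.716²) = √432.572 = 20.798 km/s.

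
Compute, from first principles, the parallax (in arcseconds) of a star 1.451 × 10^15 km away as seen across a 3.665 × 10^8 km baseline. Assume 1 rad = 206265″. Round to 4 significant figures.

θ ≈ B/d = (3.665 × 10^8) / (1.451 × 10^15) = 2.5258 × 10^-7 rad.
In arcseconds: 2.5258 × 10^-7 × 206265 = 0.052098″.

0.05210 arcsec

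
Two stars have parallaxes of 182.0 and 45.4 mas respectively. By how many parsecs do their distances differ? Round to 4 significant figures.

d_A = 1/0.1820″ = 5.4945 pc; d_B = 1/0.04540″ = 22.026 pc.
|d_B − d_A| = |22.026 − 5.4945| = 16.532 pc.

16.53 pc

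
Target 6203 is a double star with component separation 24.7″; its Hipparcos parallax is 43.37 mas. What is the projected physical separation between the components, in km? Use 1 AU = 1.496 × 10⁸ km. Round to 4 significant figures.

d = 1/p = 1/0.04337″ = 23.057 pc.
At distance d (pc), an angle of θ arcsec spans θ·d AU: s = 24.7 × 23.057 = 569.51 AU.
= 569.51 × 1.496 × 10⁸ km = 8.5199 × 10^10 km.

8.520 × 10^10 km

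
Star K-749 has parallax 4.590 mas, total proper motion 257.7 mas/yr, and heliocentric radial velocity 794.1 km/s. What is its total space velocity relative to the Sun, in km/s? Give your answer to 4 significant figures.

d = 1/p = 1/0.004590″ = 217.86 pc.
μ = 257.7 mas/yr = 0.2577 ″/yr.
v_t = 4.740 μ d = 4.740 × 0.2577 × 217.86 = 266.12 km/s.
v = √(v_r² + v_t²) = √(794.1² + 266.12²) = √701415 = 837.51 km/s.

837.5 km/s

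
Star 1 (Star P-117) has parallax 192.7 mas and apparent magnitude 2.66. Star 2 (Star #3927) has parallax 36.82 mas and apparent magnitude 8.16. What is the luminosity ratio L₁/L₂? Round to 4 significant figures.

L₁/L₂ = 5.786

d₁ = 1/p₁ = 1/0.1927″ = 5.1894 pc; d₂ = 1/p₂ = 1/0.03682″ = 27.159 pc.
M₁ = m₁ − 5 log₁₀ d₁ + 5 = 2.66 − 3.5756 + 5 = 4.0844.
M₂ = 8.16 − 7.1696 + 5 = 5.9904.
L₁/L₂ = 10^(0.4(M₂ − M₁)) = 10^(0.4 × 1.9060) = 10^0.76240 = 5.7863.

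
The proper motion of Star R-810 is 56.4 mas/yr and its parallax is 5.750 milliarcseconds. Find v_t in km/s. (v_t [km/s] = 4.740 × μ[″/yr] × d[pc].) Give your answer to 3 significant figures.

d = 1/p = 1/0.005750″ = 173.91 pc.
μ = 56.4 mas/yr = 0.0564 ″/yr.
v_t = 4.74 × μ × d = 4.74 × 0.0564 × 173.91 = 46.492 km/s.

46.5 km/s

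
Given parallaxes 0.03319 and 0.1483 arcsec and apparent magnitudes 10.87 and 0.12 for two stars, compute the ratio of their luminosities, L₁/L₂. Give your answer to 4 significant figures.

L₁/L₂ = 0.001001

d₁ = 1/p₁ = 1/0.03319″ = 30.13 pc; d₂ = 1/p₂ = 1/0.1483″ = 6.7431 pc.
M₁ = m₁ − 5 log₁₀ d₁ + 5 = 10.87 − 7.3950 + 5 = 8.4750.
M₂ = 0.12 − 4.1443 + 5 = 0.9757.
L₁/L₂ = 10^(0.4(M₂ − M₁)) = 10^(0.4 × (-7.4993)) = 10^(-2.99972) = 0.0010006.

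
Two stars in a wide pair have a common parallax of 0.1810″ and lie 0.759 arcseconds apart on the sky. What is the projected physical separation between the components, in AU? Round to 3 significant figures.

4.19 AU

d = 1/p = 1/0.1810″ = 5.5249 pc.
At distance d (pc), an angle of θ arcsec spans θ·d AU: s = 0.759 × 5.5249 = 4.1934 AU.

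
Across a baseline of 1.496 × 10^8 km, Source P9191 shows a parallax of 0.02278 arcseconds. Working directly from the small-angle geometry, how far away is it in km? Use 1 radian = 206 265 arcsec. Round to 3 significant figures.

1.35 × 10^15 km

θ = 0.02278″ = 0.02278/206265 = 1.1044 × 10^-7 rad.
d = B/θ = (1.496 × 10^8) / (1.1044 × 10^-7) = 1.3546 × 10^15 km.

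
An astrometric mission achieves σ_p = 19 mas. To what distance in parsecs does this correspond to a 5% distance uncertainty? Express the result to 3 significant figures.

σ_d/d = σ_p/p, so the condition is σ_p/p ≤ 0.05, i.e. p ≥ σ_p/0.05.
p_min = 19/0.05 = 380 mas = 0.38 arcsec.
d_max = 1/p_min = 1/0.38 = 2.6316 pc.

2.63 pc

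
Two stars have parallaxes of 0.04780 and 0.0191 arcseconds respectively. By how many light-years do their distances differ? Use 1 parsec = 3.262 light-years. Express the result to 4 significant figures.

d_A = 1/0.04780″ = 20.921 pc; d_B = 1/0.01910″ = 52.356 pc.
|d_B − d_A| = |52.356 − 20.921| = 31.435 pc = 31.435 × 3.262 ly = 102.54 ly.

102.5 ly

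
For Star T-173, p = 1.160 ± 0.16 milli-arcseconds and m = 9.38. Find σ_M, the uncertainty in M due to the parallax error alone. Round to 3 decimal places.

σ_M = 0.300 mag

M = m − 5 log₁₀ d + 5 = m + 5 log₁₀ p + 5, so ∂M/∂p = 5/(p ln 10).
σ_M = (5/ln 10) · (σ_p/p) = 2.1715 × 0.16/1.160 = 2.1715 × 0.13793 = 0.29951.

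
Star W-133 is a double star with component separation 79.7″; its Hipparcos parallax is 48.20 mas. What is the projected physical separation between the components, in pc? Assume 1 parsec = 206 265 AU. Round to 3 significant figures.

0.00802 pc

d = 1/p = 1/0.04820″ = 20.747 pc.
At distance d (pc), an angle of θ arcsec spans θ·d AU: s = 79.7 × 20.747 = 1653.5 AU.
= 1653.5 / 206265 = 0.0080164 pc.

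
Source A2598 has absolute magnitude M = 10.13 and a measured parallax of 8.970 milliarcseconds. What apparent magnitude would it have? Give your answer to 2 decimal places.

d = 1/p = 1/0.008970″ = 111.48 pc.
m − M = 5 log₁₀ d − 5 = 5 log₁₀(111.48) − 5 = 10.2360 − 5 = 5.2360.
m = M + (m − M) = 10.13 + 5.2360 = 15.37.

m = 15.37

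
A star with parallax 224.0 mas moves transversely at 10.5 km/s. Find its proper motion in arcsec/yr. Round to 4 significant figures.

0.4962 arcsec/yr

d = 1/p = 1/0.2240″ = 4.4643 pc.
μ = v_t / (4.74 d) = 10.5 / (4.74 × 4.4643) = 10.5 / 21.161 = 0.4962 ″/yr.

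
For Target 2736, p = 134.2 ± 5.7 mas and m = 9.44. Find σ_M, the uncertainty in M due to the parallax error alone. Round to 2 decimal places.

M = m − 5 log₁₀ d + 5 = m + 5 log₁₀ p + 5, so ∂M/∂p = 5/(p ln 10).
σ_M = (5/ln 10) · (σ_p/p) = 2.1715 × 5.7/134.2 = 2.1715 × 0.042474 = 0.092232.

σ_M = 0.09 mag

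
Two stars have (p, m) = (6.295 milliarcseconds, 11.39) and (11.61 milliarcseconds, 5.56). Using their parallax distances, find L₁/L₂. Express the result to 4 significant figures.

L₁/L₂ = 0.01584

d₁ = 1/p₁ = 1/0.006295″ = 158.86 pc; d₂ = 1/p₂ = 1/0.01161″ = 86.133 pc.
M₁ = m₁ − 5 log₁₀ d₁ + 5 = 11.39 − 11.0051 + 5 = 5.3849.
M₂ = 5.56 − 9.6758 + 5 = 0.8842.
L₁/L₂ = 10^(0.4(M₂ − M₁)) = 10^(0.4 × (-4.5007)) = 10^(-1.80028) = 0.015839.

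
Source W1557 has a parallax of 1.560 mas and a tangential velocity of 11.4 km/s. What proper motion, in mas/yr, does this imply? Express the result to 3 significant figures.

3.75 mas/yr

d = 1/p = 1/0.001560″ = 641.03 pc.
μ = v_t / (4.74 d) = 11.4 / (4.74 × 641.03) = 11.4 / 3038.5 = 0.0037519 ″/yr = 3.7519 mas/yr.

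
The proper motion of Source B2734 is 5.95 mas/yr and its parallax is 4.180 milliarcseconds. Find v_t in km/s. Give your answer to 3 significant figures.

6.75 km/s

d = 1/p = 1/0.004180″ = 239.23 pc.
μ = 5.95 mas/yr = 0.00595 ″/yr.
v_t = 4.74 × μ × d = 4.74 × 0.00595 × 239.23 = 6.747 km/s.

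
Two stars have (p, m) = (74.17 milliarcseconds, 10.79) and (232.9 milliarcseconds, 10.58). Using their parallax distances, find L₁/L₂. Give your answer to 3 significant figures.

L₁/L₂ = 8.13

d₁ = 1/p₁ = 1/0.07417″ = 13.483 pc; d₂ = 1/p₂ = 1/0.2329″ = 4.2937 pc.
M₁ = m₁ − 5 log₁₀ d₁ + 5 = 10.79 − 5.6489 + 5 = 10.1411.
M₂ = 10.58 − 3.1642 + 5 = 12.4158.
L₁/L₂ = 10^(0.4(M₂ − M₁)) = 10^(0.4 × 2.2747) = 10^0.90988 = 8.1261.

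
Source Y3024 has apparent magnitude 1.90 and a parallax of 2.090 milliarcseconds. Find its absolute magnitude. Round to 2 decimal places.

d = 1/p = 1/0.002090″ = 478.47 pc.
m − M = 5 log₁₀(478.47) − 5 = 13.3993 − 5 = 8.3993.
M = m − (m − M) = 1.90 − 8.3993 = -6.50.

M = -6.50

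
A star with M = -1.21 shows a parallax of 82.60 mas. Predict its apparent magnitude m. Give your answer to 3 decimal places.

d = 1/p = 1/0.08260″ = 12.107 pc.
m − M = 5 log₁₀ d − 5 = 5 log₁₀(12.107) − 5 = 5.4152 − 5 = 0.4152.
m = M + (m − M) = -1.21 + 0.4152 = -0.795.

m = -0.795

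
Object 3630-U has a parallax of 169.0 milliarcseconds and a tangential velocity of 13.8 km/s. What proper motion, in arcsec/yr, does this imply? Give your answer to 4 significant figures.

0.4920 arcsec/yr

d = 1/p = 1/0.1690″ = 5.9172 pc.
μ = v_t / (4.74 d) = 13.8 / (4.74 × 5.9172) = 13.8 / 28.048 = 0.49201 ″/yr.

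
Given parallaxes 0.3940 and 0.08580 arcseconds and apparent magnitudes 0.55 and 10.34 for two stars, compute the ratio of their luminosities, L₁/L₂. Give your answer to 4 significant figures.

L₁/L₂ = 390.8

d₁ = 1/p₁ = 1/0.3940″ = 2.5381 pc; d₂ = 1/p₂ = 1/0.08580″ = 11.655 pc.
M₁ = m₁ − 5 log₁₀ d₁ + 5 = 0.55 − 2.0225 + 5 = 3.5275.
M₂ = 10.34 − 5.3326 + 5 = 10.0074.
L₁/L₂ = 10^(0.4(M₂ − M₁)) = 10^(0.4 × 6.4799) = 10^2.59196 = 390.8.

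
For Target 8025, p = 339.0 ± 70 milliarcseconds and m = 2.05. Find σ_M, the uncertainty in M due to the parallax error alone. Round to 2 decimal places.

σ_M = 0.45 mag

M = m − 5 log₁₀ d + 5 = m + 5 log₁₀ p + 5, so ∂M/∂p = 5/(p ln 10).
σ_M = (5/ln 10) · (σ_p/p) = 2.1715 × 70/339.0 = 2.1715 × 0.20649 = 0.44839.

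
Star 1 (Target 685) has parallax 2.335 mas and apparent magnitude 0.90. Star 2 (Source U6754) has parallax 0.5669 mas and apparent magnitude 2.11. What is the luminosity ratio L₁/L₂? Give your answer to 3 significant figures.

L₁/L₂ = 0.180

d₁ = 1/p₁ = 1/0.002335″ = 428.27 pc; d₂ = 1/p₂ = 1/0.0005669″ = 1764 pc.
M₁ = m₁ − 5 log₁₀ d₁ + 5 = 0.90 − 13.1586 + 5 = -7.2586.
M₂ = 2.11 − 16.2325 + 5 = -9.1225.
L₁/L₂ = 10^(0.4(M₂ − M₁)) = 10^(0.4 × (-1.8639)) = 10^(-0.74556) = 0.17966.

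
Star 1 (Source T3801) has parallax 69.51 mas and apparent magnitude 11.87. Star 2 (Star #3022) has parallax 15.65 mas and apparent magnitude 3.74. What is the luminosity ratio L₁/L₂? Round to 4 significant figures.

d₁ = 1/p₁ = 1/0.06951″ = 14.386 pc; d₂ = 1/p₂ = 1/0.01565″ = 63.898 pc.
M₁ = m₁ − 5 log₁₀ d₁ + 5 = 11.87 − 5.7897 + 5 = 11.0803.
M₂ = 3.74 − 9.0274 + 5 = -0.2874.
L₁/L₂ = 10^(0.4(M₂ − M₁)) = 10^(0.4 × (-11.3677)) = 10^(-4.54708) = 0.000028374.

L₁/L₂ = 2.837 × 10^-5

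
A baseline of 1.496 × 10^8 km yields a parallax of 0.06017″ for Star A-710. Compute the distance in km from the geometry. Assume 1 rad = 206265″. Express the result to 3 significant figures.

θ = 0.06017″ = 0.06017/206265 = 2.9171 × 10^-7 rad.
d = B/θ = (1.496 × 10^8) / (2.9171 × 10^-7) = 5.1284 × 10^14 km.

5.13 × 10^14 km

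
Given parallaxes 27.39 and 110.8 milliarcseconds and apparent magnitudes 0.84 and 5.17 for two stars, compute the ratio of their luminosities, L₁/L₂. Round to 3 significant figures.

d₁ = 1/p₁ = 1/0.02739″ = 36.51 pc; d₂ = 1/p₂ = 1/0.1108″ = 9.0253 pc.
M₁ = m₁ − 5 log₁₀ d₁ + 5 = 0.84 − 7.8121 + 5 = -1.9721.
M₂ = 5.17 − 4.7773 + 5 = 5.3927.
L₁/L₂ = 10^(0.4(M₂ − M₁)) = 10^(0.4 × 7.3648) = 10^2.94592 = 882.92.

L₁/L₂ = 883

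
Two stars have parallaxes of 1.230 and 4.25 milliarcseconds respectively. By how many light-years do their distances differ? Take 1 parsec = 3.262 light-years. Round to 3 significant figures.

1880 ly

d_A = 1/0.001230″ = 813.01 pc; d_B = 1/0.004250″ = 235.29 pc.
|d_B − d_A| = |235.29 − 813.01| = 577.72 pc = 577.72 × 3.262 ly = 1884.5 ly.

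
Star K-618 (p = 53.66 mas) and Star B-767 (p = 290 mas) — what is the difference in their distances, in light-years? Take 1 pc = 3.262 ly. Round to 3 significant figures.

d_A = 1/0.05366″ = 18.636 pc; d_B = 1/0.2900″ = 3.4483 pc.
|d_B − d_A| = |3.4483 − 18.636| = 15.188 pc = 15.188 × 3.262 ly = 49.543 ly.

49.5 ly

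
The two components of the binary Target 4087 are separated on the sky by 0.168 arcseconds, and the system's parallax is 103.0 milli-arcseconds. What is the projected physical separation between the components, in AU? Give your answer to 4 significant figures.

1.631 AU

d = 1/p = 1/0.1030″ = 9.7087 pc.
At distance d (pc), an angle of θ arcsec spans θ·d AU: s = 0.168 × 9.7087 = 1.6311 AU.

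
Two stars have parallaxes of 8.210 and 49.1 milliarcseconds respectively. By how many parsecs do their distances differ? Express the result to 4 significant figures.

101.4 pc

d_A = 1/0.008210″ = 121.8 pc; d_B = 1/0.04910″ = 20.367 pc.
|d_B − d_A| = |20.367 − 121.8| = 101.43 pc.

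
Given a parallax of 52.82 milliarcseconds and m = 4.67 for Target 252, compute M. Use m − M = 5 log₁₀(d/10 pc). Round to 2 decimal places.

d = 1/p = 1/0.05282″ = 18.932 pc.
m − M = 5 log₁₀(18.932) − 5 = 6.3860 − 5 = 1.3860.
M = m − (m − M) = 4.67 − 1.3860 = 3.28.

M = 3.28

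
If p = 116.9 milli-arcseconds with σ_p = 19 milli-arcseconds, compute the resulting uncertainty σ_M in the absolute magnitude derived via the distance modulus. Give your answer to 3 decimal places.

σ_M = 0.353 mag

M = m − 5 log₁₀ d + 5 = m + 5 log₁₀ p + 5, so ∂M/∂p = 5/(p ln 10).
σ_M = (5/ln 10) · (σ_p/p) = 2.1715 × 19/116.9 = 2.1715 × 0.16253 = 0.35293.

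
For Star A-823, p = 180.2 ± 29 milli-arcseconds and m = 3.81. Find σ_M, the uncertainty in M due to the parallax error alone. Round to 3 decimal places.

σ_M = 0.349 mag

M = m − 5 log₁₀ d + 5 = m + 5 log₁₀ p + 5, so ∂M/∂p = 5/(p ln 10).
σ_M = (5/ln 10) · (σ_p/p) = 2.1715 × 29/180.2 = 2.1715 × 0.16093 = 0.34946.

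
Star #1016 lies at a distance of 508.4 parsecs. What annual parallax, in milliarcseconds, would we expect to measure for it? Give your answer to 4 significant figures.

1.967 mas

p = 1/d = 1/508.4 = 0.001967 arcsec.
= 0.001967 × 1000 = 1.967 mas.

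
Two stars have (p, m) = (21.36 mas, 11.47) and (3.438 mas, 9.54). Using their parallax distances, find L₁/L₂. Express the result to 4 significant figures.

L₁/L₂ = 0.004379

d₁ = 1/p₁ = 1/0.02136″ = 46.816 pc; d₂ = 1/p₂ = 1/0.003438″ = 290.87 pc.
M₁ = m₁ − 5 log₁₀ d₁ + 5 = 11.47 − 8.3520 + 5 = 8.1180.
M₂ = 9.54 − 12.3185 + 5 = 2.2215.
L₁/L₂ = 10^(0.4(M₂ − M₁)) = 10^(0.4 × (-5.8965)) = 10^(-2.35860) = 0.0043793.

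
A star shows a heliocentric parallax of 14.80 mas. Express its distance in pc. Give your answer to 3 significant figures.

67.6 pc

p = 14.80 mas = 0.01480 arcsec.
d = 1/p = 1/0.01480 = 67.568 pc.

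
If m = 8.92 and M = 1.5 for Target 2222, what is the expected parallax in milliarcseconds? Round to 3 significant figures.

m − M = 8.92 − 1.5 = 7.42.
d = 10^((m−M)/5 + 1) = 10^2.484 = 304.79 pc.
p = 1/d = 1/304.79 = 0.0032809 arcsec = 3.2809 mas.

3.28 mas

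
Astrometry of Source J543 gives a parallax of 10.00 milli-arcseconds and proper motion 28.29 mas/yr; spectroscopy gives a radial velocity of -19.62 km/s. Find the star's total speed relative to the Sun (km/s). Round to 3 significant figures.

23.8 km/s

d = 1/p = 1/0.01000″ = 100 pc.
μ = 28.29 mas/yr = 0.02829 ″/yr.
v_t = 4.740 μ d = 4.740 × 0.02829 × 100 = 13.409 km/s.
v = √(v_r² + v_t²) = √((-19.62)² + 13.409²) = √564.746 = 23.764 km/s.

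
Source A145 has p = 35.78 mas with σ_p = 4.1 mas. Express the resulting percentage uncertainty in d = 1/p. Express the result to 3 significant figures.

11.5%

For d = 1/p, |σ_d/d| = |σ_p/p|.
σ_p/p = 4.1 / 35.78 = 0.11459 = 11.459%.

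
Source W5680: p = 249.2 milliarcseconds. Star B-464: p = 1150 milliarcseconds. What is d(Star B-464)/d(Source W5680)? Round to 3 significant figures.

Since d = 1/p, d_B/d_A = p_A/p_B.
= 249.2 / 1150 = 0.2167.

0.217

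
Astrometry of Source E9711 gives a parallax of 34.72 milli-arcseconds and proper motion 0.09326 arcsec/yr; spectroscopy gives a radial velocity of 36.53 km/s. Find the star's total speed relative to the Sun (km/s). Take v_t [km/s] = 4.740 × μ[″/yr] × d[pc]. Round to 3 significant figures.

d = 1/p = 1/0.03472″ = 28.802 pc.
v_t = 4.740 μ d = 4.740 × 0.09326 × 28.802 = 12.732 km/s.
v = √(v_r² + v_t²) = √(36.53² + 12.732²) = √1496.54 = 38.685 km/s.

38.7 km/s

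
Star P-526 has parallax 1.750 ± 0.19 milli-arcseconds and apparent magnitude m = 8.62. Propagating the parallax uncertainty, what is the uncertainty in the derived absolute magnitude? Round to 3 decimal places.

σ_M = 0.236 mag

M = m − 5 log₁₀ d + 5 = m + 5 log₁₀ p + 5, so ∂M/∂p = 5/(p ln 10).
σ_M = (5/ln 10) · (σ_p/p) = 2.1715 × 0.19/1.750 = 2.1715 × 0.10857 = 0.23576.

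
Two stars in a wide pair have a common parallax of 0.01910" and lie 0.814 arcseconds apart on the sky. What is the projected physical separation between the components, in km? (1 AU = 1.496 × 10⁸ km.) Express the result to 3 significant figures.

d = 1/p = 1/0.01910″ = 52.356 pc.
At distance d (pc), an angle of θ arcsec spans θ·d AU: s = 0.814 × 52.356 = 42.618 AU.
= 42.618 × 1.496 × 10⁸ km = 6.3757 × 10^9 km.

6.38 × 10^9 km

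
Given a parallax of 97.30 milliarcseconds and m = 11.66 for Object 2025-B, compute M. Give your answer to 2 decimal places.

M = 11.60

d = 1/p = 1/0.09730″ = 10.277 pc.
m − M = 5 log₁₀(10.277) − 5 = 5.0593 − 5 = 0.0593.
M = m − (m − M) = 11.66 − 0.0593 = 11.60.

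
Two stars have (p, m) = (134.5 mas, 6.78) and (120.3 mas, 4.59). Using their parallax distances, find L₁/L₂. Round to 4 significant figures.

L₁/L₂ = 0.1064

d₁ = 1/p₁ = 1/0.1345″ = 7.4349 pc; d₂ = 1/p₂ = 1/0.1203″ = 8.3126 pc.
M₁ = m₁ − 5 log₁₀ d₁ + 5 = 6.78 − 4.3564 + 5 = 7.4236.
M₂ = 4.59 − 4.5987 + 5 = 4.9913.
L₁/L₂ = 10^(0.4(M₂ − M₁)) = 10^(0.4 × (-2.4323)) = 10^(-0.97292) = 0.10643.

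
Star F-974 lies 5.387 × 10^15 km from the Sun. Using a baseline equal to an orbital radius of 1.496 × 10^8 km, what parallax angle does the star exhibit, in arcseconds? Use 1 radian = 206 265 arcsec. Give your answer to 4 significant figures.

0.005728 arcsec

θ ≈ B/d = (1.496 × 10^8) / (5.387 × 10^15) = 2.7771 × 10^-8 rad.
In arcseconds: 2.7771 × 10^-8 × 206265 = 0.0057282″.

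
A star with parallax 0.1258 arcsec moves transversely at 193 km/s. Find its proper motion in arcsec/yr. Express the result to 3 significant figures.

5.12 arcsec/yr

d = 1/p = 1/0.1258″ = 7.9491 pc.
μ = v_t / (4.74 d) = 193 / (4.74 × 7.9491) = 193 / 37.679 = 5.1222 ″/yr.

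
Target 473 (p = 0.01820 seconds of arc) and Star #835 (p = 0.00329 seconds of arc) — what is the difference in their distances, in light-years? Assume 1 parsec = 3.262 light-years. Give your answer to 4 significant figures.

812.3 ly

d_A = 1/0.01820″ = 54.945 pc; d_B = 1/0.003290″ = 303.95 pc.
|d_B − d_A| = |303.95 − 54.945| = 249.01 pc = 249.01 × 3.262 ly = 812.27 ly.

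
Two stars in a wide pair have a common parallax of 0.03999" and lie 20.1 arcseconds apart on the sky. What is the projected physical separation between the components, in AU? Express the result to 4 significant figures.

502.6 AU

d = 1/p = 1/0.03999″ = 25.006 pc.
At distance d (pc), an angle of θ arcsec spans θ·d AU: s = 20.1 × 25.006 = 502.62 AU.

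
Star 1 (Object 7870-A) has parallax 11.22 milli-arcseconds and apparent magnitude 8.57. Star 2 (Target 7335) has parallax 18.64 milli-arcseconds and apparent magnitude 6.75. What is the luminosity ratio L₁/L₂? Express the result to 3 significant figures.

L₁/L₂ = 0.516

d₁ = 1/p₁ = 1/0.01122″ = 89.127 pc; d₂ = 1/p₂ = 1/0.01864″ = 53.648 pc.
M₁ = m₁ − 5 log₁₀ d₁ + 5 = 8.57 − 9.7500 + 5 = 3.8200.
M₂ = 6.75 − 8.6478 + 5 = 3.1022.
L₁/L₂ = 10^(0.4(M₂ − M₁)) = 10^(0.4 × (-0.7178)) = 10^(-0.28712) = 0.51627.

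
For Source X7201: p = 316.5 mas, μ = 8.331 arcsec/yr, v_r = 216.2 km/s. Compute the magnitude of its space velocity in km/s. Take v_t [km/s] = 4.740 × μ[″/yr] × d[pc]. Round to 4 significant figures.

249.6 km/s

d = 1/p = 1/0.3165″ = 3.1596 pc.
v_t = 4.740 μ d = 4.740 × 8.331 × 3.1596 = 124.77 km/s.
v = √(v_r² + v_t²) = √(216.2² + 124.77²) = √62310 = 249.62 km/s.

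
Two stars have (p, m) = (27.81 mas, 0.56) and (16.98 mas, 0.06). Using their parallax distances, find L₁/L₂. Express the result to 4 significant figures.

d₁ = 1/p₁ = 1/0.02781″ = 35.958 pc; d₂ = 1/p₂ = 1/0.01698″ = 58.893 pc.
M₁ = m₁ − 5 log₁₀ d₁ + 5 = 0.56 − 7.7790 + 5 = -2.2190.
M₂ = 0.06 − 8.8503 + 5 = -3.7903.
L₁/L₂ = 10^(0.4(M₂ − M₁)) = 10^(0.4 × (-1.5713)) = 10^(-0.62852) = 0.23522.

L₁/L₂ = 0.2352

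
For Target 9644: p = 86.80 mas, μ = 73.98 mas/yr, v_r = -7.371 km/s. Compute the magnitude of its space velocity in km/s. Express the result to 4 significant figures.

d = 1/p = 1/0.08680″ = 11.521 pc.
μ = 73.98 mas/yr = 0.07398 ″/yr.
v_t = 4.740 μ d = 4.740 × 0.07398 × 11.521 = 4.04 km/s.
v = √(v_r² + v_t²) = √((-7.371)² + 4.04²) = √70.6532 = 8.4055 km/s.

8.406 km/s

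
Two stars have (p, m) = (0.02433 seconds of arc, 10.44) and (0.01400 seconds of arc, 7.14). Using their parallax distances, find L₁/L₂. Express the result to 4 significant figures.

d₁ = 1/p₁ = 1/0.02433″ = 41.102 pc; d₂ = 1/p₂ = 1/0.01400″ = 71.429 pc.
M₁ = m₁ − 5 log₁₀ d₁ + 5 = 10.44 − 8.0693 + 5 = 7.3707.
M₂ = 7.14 − 9.2694 + 5 = 2.8706.
L₁/L₂ = 10^(0.4(M₂ − M₁)) = 10^(0.4 × (-4.5001)) = 10^(-1.80004) = 0.015847.

L₁/L₂ = 0.01585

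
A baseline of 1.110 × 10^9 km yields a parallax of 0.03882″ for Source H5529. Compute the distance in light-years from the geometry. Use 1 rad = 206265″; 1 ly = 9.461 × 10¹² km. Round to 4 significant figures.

θ = 0.03882″ = 0.03882/206265 = 1.8820 × 10^-7 rad.
d = B/θ = (1.110 × 10^9) / (1.8820 × 10^-7) = 5.8980 × 10^15 km = (5.8980 × 10^15) / (9.461 × 10^12) ly = 623.4 ly.

623.4 ly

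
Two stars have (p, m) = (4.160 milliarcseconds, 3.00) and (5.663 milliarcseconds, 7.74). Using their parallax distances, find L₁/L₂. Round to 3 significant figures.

d₁ = 1/p₁ = 1/0.004160″ = 240.38 pc; d₂ = 1/p₂ = 1/0.005663″ = 176.58 pc.
M₁ = m₁ − 5 log₁₀ d₁ + 5 = 3.00 − 11.9045 + 5 = -3.9045.
M₂ = 7.74 − 11.2347 + 5 = 1.5053.
L₁/L₂ = 10^(0.4(M₂ − M₁)) = 10^(0.4 × 5.4098) = 10^2.16392 = 145.85.

L₁/L₂ = 146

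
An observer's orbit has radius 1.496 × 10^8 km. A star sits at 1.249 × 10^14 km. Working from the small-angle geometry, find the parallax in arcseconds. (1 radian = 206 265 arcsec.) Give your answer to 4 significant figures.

θ ≈ B/d = (1.496 × 10^8) / (1.249 × 10^14) = 1.1978 × 10^-6 rad.
In arcseconds: 1.1978 × 10^-6 × 206265 = 0.24706″.

0.2471 arcsec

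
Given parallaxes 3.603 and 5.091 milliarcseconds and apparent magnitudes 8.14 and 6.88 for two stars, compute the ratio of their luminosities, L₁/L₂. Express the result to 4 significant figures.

L₁/L₂ = 0.6256

d₁ = 1/p₁ = 1/0.003603″ = 277.55 pc; d₂ = 1/p₂ = 1/0.005091″ = 196.43 pc.
M₁ = m₁ − 5 log₁₀ d₁ + 5 = 8.14 − 12.2167 + 5 = 0.9233.
M₂ = 6.88 − 11.4660 + 5 = 0.4140.
L₁/L₂ = 10^(0.4(M₂ − M₁)) = 10^(0.4 × (-0.5093)) = 10^(-0.20372) = 0.62558.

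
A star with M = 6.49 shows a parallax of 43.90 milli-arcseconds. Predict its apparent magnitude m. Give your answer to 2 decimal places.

m = 8.28

d = 1/p = 1/0.04390″ = 22.779 pc.
m − M = 5 log₁₀ d − 5 = 5 log₁₀(22.779) − 5 = 6.7877 − 5 = 1.7877.
m = M + (m − M) = 6.49 + 1.7877 = 8.28.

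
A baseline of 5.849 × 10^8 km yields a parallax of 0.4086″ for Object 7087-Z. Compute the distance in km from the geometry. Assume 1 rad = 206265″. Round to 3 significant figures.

θ = 0.4086″ = 0.4086/206265 = 1.9809 × 10^-6 rad.
d = B/θ = (5.849 × 10^8) / (1.9809 × 10^-6) = 2.9527 × 10^14 km.

2.95 × 10^14 km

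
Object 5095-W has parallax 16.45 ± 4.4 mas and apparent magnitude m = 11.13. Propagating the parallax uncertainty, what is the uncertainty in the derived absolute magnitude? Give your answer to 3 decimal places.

M = m − 5 log₁₀ d + 5 = m + 5 log₁₀ p + 5, so ∂M/∂p = 5/(p ln 10).
σ_M = (5/ln 10) · (σ_p/p) = 2.1715 × 4.4/16.45 = 2.1715 × 0.26748 = 0.58083.

σ_M = 0.581 mag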